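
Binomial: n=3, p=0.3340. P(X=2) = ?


C(3,2) = 3
p^2 = 0.111556
(1-p)^1 = 0.666000
P = 3 * 0.111556 * 0.666000 = 0.2229

P(X=2) = 0.2229


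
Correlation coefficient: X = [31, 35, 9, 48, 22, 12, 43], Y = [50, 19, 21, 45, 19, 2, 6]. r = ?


Mean X = 28.5714, Mean Y = 23.1429
SD X = 13.803283, SD Y = 16.813503
Cov = 90.775510
r = 90.775510/(13.803283*16.813503) = 0.3911

r = 0.3911


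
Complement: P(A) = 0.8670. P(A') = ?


P(not A) = 1 - 0.8670 = 0.1330

P(not A) = 0.1330


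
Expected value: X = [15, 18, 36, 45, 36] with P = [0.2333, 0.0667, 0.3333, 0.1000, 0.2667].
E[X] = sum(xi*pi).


E[X] = 15*0.2333 + 18*0.0667 + 36*0.3333 + 45*0.1000 + 36*0.2667
= 3.4995 + 1.2006 + 11.9988 + 4.5000 + 9.6012
= 30.8001

E[X] = 30.8001


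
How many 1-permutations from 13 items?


P(13,1) = 13!/12!
= 6227020800/479001600
= 13

P(13,1) = 13


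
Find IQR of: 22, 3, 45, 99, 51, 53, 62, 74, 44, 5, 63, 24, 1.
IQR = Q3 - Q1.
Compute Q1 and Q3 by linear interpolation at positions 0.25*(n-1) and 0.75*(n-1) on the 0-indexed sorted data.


Sorted: 1, 3, 5, 22, 24, 44, 45, 51, 53, 62, 63, 74, 99
Q1 (25th %ile) = 22.0000
Q3 (75th %ile) = 62.0000
IQR = 62.0000 - 22.0000 = 40.0000

IQR = 40.0000


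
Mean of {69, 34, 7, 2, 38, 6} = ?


Sum = 69 + 34 + 7 + 2 + 38 + 6 = 156
n = 6
Mean = 156/6 = 26.0000

Mean = 26.0000


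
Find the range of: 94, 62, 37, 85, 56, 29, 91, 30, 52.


Max = 94, Min = 29
Range = 94 - 29 = 65

Range = 65


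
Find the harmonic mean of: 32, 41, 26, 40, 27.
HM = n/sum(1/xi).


Sum of reciprocals = 1/32 + 1/41 + 1/26 + 1/40 + 1/27 = 0.156139
HM = 5/0.156139 = 32.0228

HM = 32.0228


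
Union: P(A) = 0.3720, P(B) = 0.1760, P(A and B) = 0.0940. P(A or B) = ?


P(A∪B) = 0.3720 + 0.1760 - 0.0940
= 0.5480 - 0.0940
= 0.4540

P(A∪B) = 0.4540


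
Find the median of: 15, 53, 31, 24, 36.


Sorted: 15, 24, 31, 36, 53
n = 5 (odd)
Middle value = 31

Median = 31


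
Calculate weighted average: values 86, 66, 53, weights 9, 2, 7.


Numerator = 86*9 + 66*2 + 53*7 = 1277
Denominator = 9 + 2 + 7 = 18
WM = 1277/18 = 70.9444

WM = 70.9444


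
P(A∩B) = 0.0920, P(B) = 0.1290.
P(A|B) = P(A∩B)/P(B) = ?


P(A|B) = 0.0920/0.1290 = 0.7132

P(A|B) = 0.7132


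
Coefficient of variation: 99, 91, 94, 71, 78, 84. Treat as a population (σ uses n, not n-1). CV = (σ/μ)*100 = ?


Mean = 86.1667
SD = 9.5815
CV = (9.5815/86.1667)*100 = 11.1198%

CV = 11.1198%


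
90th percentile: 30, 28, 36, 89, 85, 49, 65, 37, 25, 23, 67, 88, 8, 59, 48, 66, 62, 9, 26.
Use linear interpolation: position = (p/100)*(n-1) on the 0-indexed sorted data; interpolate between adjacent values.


Sorted: 8, 9, 23, 25, 26, 28, 30, 36, 37, 48, 49, 59, 62, 65, 66, 67, 85, 88, 89
n = 19
Index = 90/100 * 18 = 16.2000
Lower = data[16] = 85, Upper = data[17] = 88
P90 = 85 + 0.2000*(3) = 85.6000

P90 = 85.6000


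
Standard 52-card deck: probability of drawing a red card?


26 red cards in 52 cards
P = 26/52 = 0.5000

P = 0.5000


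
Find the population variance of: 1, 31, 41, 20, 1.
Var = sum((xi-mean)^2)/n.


Mean = 18.8000
Squared deviations: 316.8400, 148.8400, 492.8400, 1.4400, 316.8400
Sum = 1276.8000
Variance = 1276.8000/5 = 255.3600

Variance = 255.3600


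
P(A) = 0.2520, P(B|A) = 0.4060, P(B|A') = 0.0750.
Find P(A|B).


P(B) = P(B|A)*P(A) + P(B|A')*P(A')
= 0.4060*0.2520 + 0.0750*0.7480
= 0.102312 + 0.056100 = 0.158412
P(A|B) = 0.102312/0.158412 = 0.6459

P(A|B) = 0.6459


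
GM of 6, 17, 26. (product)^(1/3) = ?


Product = 6 × 17 × 26 = 2652
GM = 2652^(1/3) = 13.8418

GM = 13.8418


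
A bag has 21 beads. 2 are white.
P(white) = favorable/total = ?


P = 2/21 = 0.0952

P = 0.0952


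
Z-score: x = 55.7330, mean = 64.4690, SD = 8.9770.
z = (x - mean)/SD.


z = (55.7330 - 64.4690)/8.9770
= -8.7360/8.9770
= -0.9732

z = -0.9732


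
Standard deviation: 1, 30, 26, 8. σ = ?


Mean = 16.2500
Variance = 146.1875
SD = sqrt(146.1875) = 12.0908

SD = 12.0908


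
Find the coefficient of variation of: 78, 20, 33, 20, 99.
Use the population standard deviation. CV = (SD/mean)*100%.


Mean = 50.0000
SD = 32.4777
CV = (32.4777/50.0000)*100 = 64.9554%

CV = 64.9554%


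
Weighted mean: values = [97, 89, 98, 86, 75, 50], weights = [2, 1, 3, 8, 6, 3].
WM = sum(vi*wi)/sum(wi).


Numerator = 97*2 + 89*1 + 98*3 + 86*8 + 75*6 + 50*3 = 1865
Denominator = 2 + 1 + 3 + 8 + 6 + 3 = 23
WM = 1865/23 = 81.0870

WM = 81.0870


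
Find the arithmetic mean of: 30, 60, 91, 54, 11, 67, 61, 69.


Sum = 30 + 60 + 91 + 54 + 11 + 67 + 61 + 69 = 443
n = 8
Mean = 443/8 = 55.3750

Mean = 55.3750


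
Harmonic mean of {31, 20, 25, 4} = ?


Sum of reciprocals = 1/31 + 1/20 + 1/25 + 1/4 = 0.372258
HM = 4/0.372258 = 10.7452

HM = 10.7452


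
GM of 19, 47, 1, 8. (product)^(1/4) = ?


Product = 19 × 47 × 1 × 8 = 7144
GM = 7144^(1/4) = 9.1936

GM = 9.1936


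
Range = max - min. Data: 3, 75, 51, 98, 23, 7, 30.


Max = 98, Min = 3
Range = 98 - 3 = 95

Range = 95


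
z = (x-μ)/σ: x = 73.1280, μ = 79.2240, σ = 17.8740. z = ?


z = (73.1280 - 79.2240)/17.8740
= -6.0960/17.8740
= -0.3411

z = -0.3411


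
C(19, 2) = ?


C(19,2) = 19!/(2! × 17!)
= 121645100408832000/(2 × 355687428096000)
= 171

C(19,2) = 171


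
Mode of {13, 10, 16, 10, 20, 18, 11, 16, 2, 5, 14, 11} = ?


Frequencies: 2:1, 5:1, 10:2, 11:2, 13:1, 14:1, 16:2, 18:1, 20:1
Max frequency = 2
Mode = 10, 11, 16

Mode = 10, 11, 16


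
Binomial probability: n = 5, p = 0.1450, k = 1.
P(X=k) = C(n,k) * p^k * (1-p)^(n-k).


C(5,1) = 5
p^1 = 0.145000
(1-p)^4 = 0.534398
P = 5 * 0.145000 * 0.534398 = 0.3874

P(X=1) = 0.3874


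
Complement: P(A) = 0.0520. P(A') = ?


P(not A) = 1 - 0.0520 = 0.9480

P(not A) = 0.9480


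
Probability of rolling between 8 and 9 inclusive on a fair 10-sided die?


Favorable outcomes (8 ≤ roll ≤ 9): 2
Total outcomes = 10
P = 2/10 = 0.2000

P = 0.2000


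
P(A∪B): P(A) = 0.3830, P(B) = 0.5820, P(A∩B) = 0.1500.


P(A∪B) = 0.3830 + 0.5820 - 0.1500
= 0.9650 - 0.1500
= 0.8150

P(A∪B) = 0.8150


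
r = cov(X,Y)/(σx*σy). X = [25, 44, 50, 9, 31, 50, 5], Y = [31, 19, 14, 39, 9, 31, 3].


Mean X = 30.5714, Mean Y = 20.8571
SD X = 17.261494, SD Y = 12.217418
Cov = 6.081633
r = 6.081633/(17.261494*12.217418) = 0.0288

r = 0.0288


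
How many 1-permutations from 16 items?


P(16,1) = 16!/15!
= 20922789888000/1307674368000
= 16

P(16,1) = 16


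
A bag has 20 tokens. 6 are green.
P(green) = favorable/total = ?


P = 6/20 = 0.3000

P = 0.3000


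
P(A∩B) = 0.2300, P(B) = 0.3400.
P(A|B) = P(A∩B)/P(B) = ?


P(A|B) = 0.2300/0.3400 = 0.6765

P(A|B) = 0.6765


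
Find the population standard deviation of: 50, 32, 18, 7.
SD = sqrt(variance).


Mean = 26.7500
Variance = 258.6875
SD = sqrt(258.6875) = 16.0838

SD = 16.0838


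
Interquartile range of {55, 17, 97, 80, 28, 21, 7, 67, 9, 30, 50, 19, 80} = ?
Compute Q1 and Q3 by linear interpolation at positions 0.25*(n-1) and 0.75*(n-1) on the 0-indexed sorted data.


Sorted: 7, 9, 17, 19, 21, 28, 30, 50, 55, 67, 80, 80, 97
Q1 (25th %ile) = 19.0000
Q3 (75th %ile) = 67.0000
IQR = 67.0000 - 19.0000 = 48.0000

IQR = 48.0000


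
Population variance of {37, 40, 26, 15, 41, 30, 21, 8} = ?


Mean = 27.2500
Squared deviations: 95.0625, 162.5625, 1.5625, 150.0625, 189.0625, 7.5625, 39.0625, 370.5625
Sum = 1015.5000
Variance = 1015.5000/8 = 126.9375

Variance = 126.9375


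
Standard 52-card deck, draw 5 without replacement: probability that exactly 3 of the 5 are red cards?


Hypergeometric: P(X=3) = C(26,3)·C(26,2) / C(52,5)
= 2600 × 325 / 2598960
= 845000/2598960 = 0.3251

P = 0.3251


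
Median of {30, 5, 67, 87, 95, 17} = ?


Sorted: 5, 17, 30, 67, 87, 95
n = 6 (even)
Middle values: 30 and 67
Median = (30+67)/2 = 48.5000

Median = 48.5000


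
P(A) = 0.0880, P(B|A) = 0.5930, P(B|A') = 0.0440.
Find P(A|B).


P(B) = P(B|A)*P(A) + P(B|A')*P(A')
= 0.5930*0.0880 + 0.0440*0.9120
= 0.052184 + 0.040128 = 0.092312
P(A|B) = 0.052184/0.092312 = 0.5653

P(A|B) = 0.5653


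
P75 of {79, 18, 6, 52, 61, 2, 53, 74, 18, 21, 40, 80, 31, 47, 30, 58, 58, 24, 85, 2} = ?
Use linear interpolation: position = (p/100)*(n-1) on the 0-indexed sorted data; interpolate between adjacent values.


Sorted: 2, 2, 6, 18, 18, 21, 24, 30, 31, 40, 47, 52, 53, 58, 58, 61, 74, 79, 80, 85
n = 20
Index = 75/100 * 19 = 14.2500
Lower = data[14] = 58, Upper = data[15] = 61
P75 = 58 + 0.2500*(3) = 58.7500

P75 = 58.7500


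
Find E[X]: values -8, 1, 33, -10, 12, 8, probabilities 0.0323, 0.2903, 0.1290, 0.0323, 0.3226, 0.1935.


E[X] = -8*0.0323 + 1*0.2903 + 33*0.1290 - 10*0.0323 + 12*0.3226 + 8*0.1935
= -0.2584 + 0.2903 + 4.2570 - 0.3230 + 3.8712 + 1.5480
= 9.3851

E[X] = 9.3851


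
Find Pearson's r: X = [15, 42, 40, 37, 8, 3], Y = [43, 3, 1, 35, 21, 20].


Mean X = 24.1667, Mean Y = 20.5000
SD X = 15.952185, SD Y = 15.294334
Cov = -106.416667
r = -106.416667/(15.952185*15.294334) = -0.4362

r = -0.4362


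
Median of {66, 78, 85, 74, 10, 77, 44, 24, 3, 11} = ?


Sorted: 3, 10, 11, 24, 44, 66, 74, 77, 78, 85
n = 10 (even)
Middle values: 44 and 66
Median = (44+66)/2 = 55.0000

Median = 55.0000


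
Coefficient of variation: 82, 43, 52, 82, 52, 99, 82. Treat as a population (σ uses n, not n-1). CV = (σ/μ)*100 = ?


Mean = 70.2857
SD = 19.4548
CV = (19.4548/70.2857)*100 = 27.6796%

CV = 27.6796%


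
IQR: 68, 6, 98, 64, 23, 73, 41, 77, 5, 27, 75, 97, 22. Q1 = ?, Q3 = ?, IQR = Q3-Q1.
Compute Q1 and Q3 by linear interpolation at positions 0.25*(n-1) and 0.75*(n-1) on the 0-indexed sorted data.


Sorted: 5, 6, 22, 23, 27, 41, 64, 68, 73, 75, 77, 97, 98
Q1 (25th %ile) = 23.0000
Q3 (75th %ile) = 75.0000
IQR = 75.0000 - 23.0000 = 52.0000

IQR = 52.0000


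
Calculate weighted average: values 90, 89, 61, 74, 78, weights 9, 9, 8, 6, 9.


Numerator = 90*9 + 89*9 + 61*8 + 74*6 + 78*9 = 3245
Denominator = 9 + 9 + 8 + 6 + 9 = 41
WM = 3245/41 = 79.1463

WM = 79.1463


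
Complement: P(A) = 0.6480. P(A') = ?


P(not A) = 1 - 0.6480 = 0.3520

P(not A) = 0.3520


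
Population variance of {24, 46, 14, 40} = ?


Mean = 31.0000
Squared deviations: 49.0000, 225.0000, 289.0000, 81.0000
Sum = 644.0000
Variance = 644.0000/4 = 161.0000

Variance = 161.0000


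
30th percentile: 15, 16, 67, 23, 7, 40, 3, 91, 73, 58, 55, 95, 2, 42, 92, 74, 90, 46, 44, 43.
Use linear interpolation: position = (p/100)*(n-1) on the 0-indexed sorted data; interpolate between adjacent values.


Sorted: 2, 3, 7, 15, 16, 23, 40, 42, 43, 44, 46, 55, 58, 67, 73, 74, 90, 91, 92, 95
n = 20
Index = 30/100 * 19 = 5.7000
Lower = data[5] = 23, Upper = data[6] = 40
P30 = 23 + 0.7000*(17) = 34.9000

P30 = 34.9000


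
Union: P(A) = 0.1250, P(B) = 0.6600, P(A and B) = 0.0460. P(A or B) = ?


P(A∪B) = 0.1250 + 0.6600 - 0.0460
= 0.7850 - 0.0460
= 0.7390

P(A∪B) = 0.7390


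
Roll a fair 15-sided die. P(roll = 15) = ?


Favorable outcomes (roll = 15): 1
Total outcomes = 15
P = 1/15 = 0.0667

P = 0.0667


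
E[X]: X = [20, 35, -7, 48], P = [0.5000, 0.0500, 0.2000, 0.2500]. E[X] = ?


E[X] = 20*0.5000 + 35*0.0500 - 7*0.2000 + 48*0.2500
= 10.0000 + 1.7500 - 1.4000 + 12.0000
= 22.3500

E[X] = 22.3500


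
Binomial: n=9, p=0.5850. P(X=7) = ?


C(9,7) = 36
p^7 = 0.023447
(1-p)^2 = 0.172225
P = 36 * 0.023447 * 0.172225 = 0.1454

P(X=7) = 0.1454


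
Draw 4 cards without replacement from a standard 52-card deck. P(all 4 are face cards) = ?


P(all face cards) = (12/52) × (11/51) × (10/50) × (9/49)
= 0.0018

P = 0.0018


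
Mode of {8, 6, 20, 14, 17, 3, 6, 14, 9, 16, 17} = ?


Frequencies: 3:1, 6:2, 8:1, 9:1, 14:2, 16:1, 17:2, 20:1
Max frequency = 2
Mode = 6, 14, 17

Mode = 6, 14, 17


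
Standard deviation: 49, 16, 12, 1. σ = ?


Mean = 19.5000
Variance = 320.2500
SD = sqrt(320.2500) = 17.8955

SD = 17.8955


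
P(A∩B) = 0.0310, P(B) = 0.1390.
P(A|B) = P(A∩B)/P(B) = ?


P(A|B) = 0.0310/0.1390 = 0.2230

P(A|B) = 0.2230


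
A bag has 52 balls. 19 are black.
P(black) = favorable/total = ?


P = 19/52 = 0.3654

P = 0.3654


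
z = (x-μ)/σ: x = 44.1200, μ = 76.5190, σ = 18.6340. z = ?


z = (44.1200 - 76.5190)/18.6340
= -32.3990/18.6340
= -1.7387

z = -1.7387


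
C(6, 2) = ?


C(6,2) = 6!/(2! × 4!)
= 720/(2 × 24)
= 15

C(6,2) = 15


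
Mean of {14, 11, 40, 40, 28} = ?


Sum = 14 + 11 + 40 + 40 + 28 = 133
n = 5
Mean = 133/5 = 26.6000

Mean = 26.6000


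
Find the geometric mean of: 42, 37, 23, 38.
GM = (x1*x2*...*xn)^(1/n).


Product = 42 × 37 × 23 × 38 = 1358196
GM = 1358196^(1/4) = 34.1382

GM = 34.1382


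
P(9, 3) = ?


P(9,3) = 9!/6!
= 362880/720
= 504

P(9,3) = 504


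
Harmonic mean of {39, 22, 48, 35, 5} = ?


Sum of reciprocals = 1/39 + 1/22 + 1/48 + 1/35 + 1/5 = 0.320500
HM = 5/0.320500 = 15.6006

HM = 15.6006


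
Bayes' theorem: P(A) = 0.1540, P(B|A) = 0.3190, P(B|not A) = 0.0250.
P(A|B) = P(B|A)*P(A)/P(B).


P(B) = P(B|A)*P(A) + P(B|A')*P(A')
= 0.3190*0.1540 + 0.0250*0.8460
= 0.049126 + 0.021150 = 0.070276
P(A|B) = 0.049126/0.070276 = 0.6990

P(A|B) = 0.6990


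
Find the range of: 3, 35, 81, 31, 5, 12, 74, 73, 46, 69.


Max = 81, Min = 3
Range = 81 - 3 = 78

Range = 78


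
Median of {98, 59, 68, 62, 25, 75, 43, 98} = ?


Sorted: 25, 43, 59, 62, 68, 75, 98, 98
n = 8 (even)
Middle values: 62 and 68
Median = (62+68)/2 = 65.0000

Median = 65.0000


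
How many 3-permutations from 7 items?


P(7,3) = 7!/4!
= 5040/24
= 210

P(7,3) = 210


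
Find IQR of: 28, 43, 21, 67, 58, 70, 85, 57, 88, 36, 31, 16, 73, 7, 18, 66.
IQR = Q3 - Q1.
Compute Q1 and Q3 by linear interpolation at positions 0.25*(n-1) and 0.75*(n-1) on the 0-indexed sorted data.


Sorted: 7, 16, 18, 21, 28, 31, 36, 43, 57, 58, 66, 67, 70, 73, 85, 88
Q1 (25th %ile) = 26.2500
Q3 (75th %ile) = 67.7500
IQR = 67.7500 - 26.2500 = 41.5000

IQR = 41.5000


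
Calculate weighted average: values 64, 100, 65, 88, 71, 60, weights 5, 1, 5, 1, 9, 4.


Numerator = 64*5 + 100*1 + 65*5 + 88*1 + 71*9 + 60*4 = 1712
Denominator = 5 + 1 + 5 + 1 + 9 + 4 = 25
WM = 1712/25 = 68.4800

WM = 68.4800


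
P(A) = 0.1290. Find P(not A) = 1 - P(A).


P(not A) = 1 - 0.1290 = 0.8710

P(not A) = 0.8710


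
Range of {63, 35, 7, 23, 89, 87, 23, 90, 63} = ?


Max = 90, Min = 7
Range = 90 - 7 = 83

Range = 83


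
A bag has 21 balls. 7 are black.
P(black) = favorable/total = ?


P = 7/21 = 0.3333

P = 0.3333


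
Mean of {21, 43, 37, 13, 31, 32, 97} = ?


Sum = 21 + 43 + 37 + 13 + 31 + 32 + 97 = 274
n = 7
Mean = 274/7 = 39.1429

Mean = 39.1429


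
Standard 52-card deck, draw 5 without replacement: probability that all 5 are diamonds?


P(all diamonds) = (13/52) × (12/51) × (11/50) × (10/49) × (9/48)
= 0.0005

P = 0.0005


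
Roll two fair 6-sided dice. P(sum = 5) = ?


Total outcomes = 6×6 = 36
Favorable (sum = 5): 4
P = 4/36 = 0.1111

P = 0.1111


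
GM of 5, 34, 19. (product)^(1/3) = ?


Product = 5 × 34 × 19 = 3230
GM = 3230^(1/3) = 14.7820

GM = 14.7820


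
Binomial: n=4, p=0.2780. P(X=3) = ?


C(4,3) = 4
p^3 = 0.021485
(1-p)^1 = 0.722000
P = 4 * 0.021485 * 0.722000 = 0.0620

P(X=3) = 0.0620


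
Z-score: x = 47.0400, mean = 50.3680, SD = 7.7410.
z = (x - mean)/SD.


z = (47.0400 - 50.3680)/7.7410
= -3.3280/7.7410
= -0.4299

z = -0.4299


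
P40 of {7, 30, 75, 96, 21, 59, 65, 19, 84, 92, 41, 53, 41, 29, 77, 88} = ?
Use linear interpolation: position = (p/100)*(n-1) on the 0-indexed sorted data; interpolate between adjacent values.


Sorted: 7, 19, 21, 29, 30, 41, 41, 53, 59, 65, 75, 77, 84, 88, 92, 96
n = 16
Index = 40/100 * 15 = 6.0000
Lower = data[6] = 41, Upper = data[7] = 53
P40 = 41 + 0*(12) = 41.0000

P40 = 41.0000


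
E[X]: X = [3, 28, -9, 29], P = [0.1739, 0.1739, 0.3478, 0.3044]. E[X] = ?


E[X] = 3*0.1739 + 28*0.1739 - 9*0.3478 + 29*0.3044
= 0.5217 + 4.8692 - 3.1302 + 8.8276
= 11.0883

E[X] = 11.0883


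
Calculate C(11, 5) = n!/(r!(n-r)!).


C(11,5) = 11!/(5! × 6!)
= 39916800/(120 × 720)
= 462

C(11,5) = 462


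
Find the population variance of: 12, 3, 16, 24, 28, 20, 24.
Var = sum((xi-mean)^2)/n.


Mean = 18.1429
Squared deviations: 37.7347, 229.3061, 4.5918, 34.3061, 97.1633, 3.4490, 34.3061
Sum = 440.8571
Variance = 440.8571/7 = 62.9796

Variance = 62.9796


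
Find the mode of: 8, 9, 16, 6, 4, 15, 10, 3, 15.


Frequencies: 3:1, 4:1, 6:1, 8:1, 9:1, 10:1, 15:2, 16:1
Max frequency = 2
Mode = 15

Mode = 15


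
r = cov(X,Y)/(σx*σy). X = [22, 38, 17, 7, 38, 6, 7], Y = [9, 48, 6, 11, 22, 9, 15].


Mean X = 19.2857, Mean Y = 17.1429
SD X = 13.046229, SD Y = 13.495275
Cov = 125.959184
r = 125.959184/(13.046229*13.495275) = 0.7154

r = 0.7154


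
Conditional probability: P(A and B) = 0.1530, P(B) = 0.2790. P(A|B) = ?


P(A|B) = 0.1530/0.2790 = 0.5484

P(A|B) = 0.5484


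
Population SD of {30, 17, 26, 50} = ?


Mean = 30.7500
Variance = 145.6875
SD = sqrt(145.6875) = 12.0701

SD = 12.0701


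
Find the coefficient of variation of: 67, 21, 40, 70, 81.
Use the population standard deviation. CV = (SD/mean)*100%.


Mean = 55.8000
SD = 22.0127
CV = (22.0127/55.8000)*100 = 39.4493%

CV = 39.4493%


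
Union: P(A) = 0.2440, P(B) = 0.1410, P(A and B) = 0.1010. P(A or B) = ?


P(A∪B) = 0.2440 + 0.1410 - 0.1010
= 0.3850 - 0.1010
= 0.2840

P(A∪B) = 0.2840


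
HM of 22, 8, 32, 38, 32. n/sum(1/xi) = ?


Sum of reciprocals = 1/22 + 1/8 + 1/32 + 1/38 + 1/32 = 0.259270
HM = 5/0.259270 = 19.2849

HM = 19.2849


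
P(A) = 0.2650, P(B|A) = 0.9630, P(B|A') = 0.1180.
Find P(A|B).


P(B) = P(B|A)*P(A) + P(B|A')*P(A')
= 0.9630*0.2650 + 0.1180*0.7350
= 0.255195 + 0.086730 = 0.341925
P(A|B) = 0.255195/0.341925 = 0.7463

P(A|B) = 0.7463


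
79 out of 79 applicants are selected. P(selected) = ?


P = 79/79 = 1.0000

P = 1.0000


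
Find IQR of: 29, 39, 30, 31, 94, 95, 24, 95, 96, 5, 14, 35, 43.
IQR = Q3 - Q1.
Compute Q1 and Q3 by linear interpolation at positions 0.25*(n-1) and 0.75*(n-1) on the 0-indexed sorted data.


Sorted: 5, 14, 24, 29, 30, 31, 35, 39, 43, 94, 95, 95, 96
Q1 (25th %ile) = 29.0000
Q3 (75th %ile) = 94.0000
IQR = 94.0000 - 29.0000 = 65.0000

IQR = 65.0000


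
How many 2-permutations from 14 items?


P(14,2) = 14!/12!
= 87178291200/479001600
= 182

P(14,2) = 182


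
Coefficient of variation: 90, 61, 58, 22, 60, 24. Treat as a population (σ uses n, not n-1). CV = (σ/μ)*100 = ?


Mean = 52.5000
SD = 23.4787
CV = (23.4787/52.5000)*100 = 44.7214%

CV = 44.7214%


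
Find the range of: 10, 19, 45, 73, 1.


Max = 73, Min = 1
Range = 73 - 1 = 72

Range = 72


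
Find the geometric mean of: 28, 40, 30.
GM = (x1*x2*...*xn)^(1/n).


Product = 28 × 40 × 30 = 33600
GM = 33600^(1/3) = 32.2686

GM = 32.2686


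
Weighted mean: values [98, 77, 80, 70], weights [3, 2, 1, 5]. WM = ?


Numerator = 98*3 + 77*2 + 80*1 + 70*5 = 878
Denominator = 3 + 2 + 1 + 5 = 11
WM = 878/11 = 79.8182

WM = 79.8182


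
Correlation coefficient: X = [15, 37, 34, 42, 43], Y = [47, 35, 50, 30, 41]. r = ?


Mean X = 34.2000, Mean Y = 40.6000
SD X = 10.146921, SD Y = 7.391887
Cov = -43.920000
r = -43.920000/(10.146921*7.391887) = -0.5856

r = -0.5856


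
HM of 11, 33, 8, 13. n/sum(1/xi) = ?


Sum of reciprocals = 1/11 + 1/33 + 1/8 + 1/13 = 0.323135
HM = 4/0.323135 = 12.3787

HM = 12.3787


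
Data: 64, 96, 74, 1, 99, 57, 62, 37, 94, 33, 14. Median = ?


Sorted: 1, 14, 33, 37, 57, 62, 64, 74, 94, 96, 99
n = 11 (odd)
Middle value = 62

Median = 62


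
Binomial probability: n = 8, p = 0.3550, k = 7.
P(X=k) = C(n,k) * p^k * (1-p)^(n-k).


C(8,7) = 8
p^7 = 0.000711
(1-p)^1 = 0.645000
P = 8 * 0.000711 * 0.645000 = 0.0037

P(X=7) = 0.0037


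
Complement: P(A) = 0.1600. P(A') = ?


P(not A) = 1 - 0.1600 = 0.8400

P(not A) = 0.8400


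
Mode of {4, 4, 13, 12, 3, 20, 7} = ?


Frequencies: 3:1, 4:2, 7:1, 12:1, 13:1, 20:1
Max frequency = 2
Mode = 4

Mode = 4


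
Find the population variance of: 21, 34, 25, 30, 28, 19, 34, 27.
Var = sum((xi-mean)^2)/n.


Mean = 27.2500
Squared deviations: 39.0625, 45.5625, 5.0625, 7.5625, 0.5625, 68.0625, 45.5625, 0.0625
Sum = 211.5000
Variance = 211.5000/8 = 26.4375

Variance = 26.4375


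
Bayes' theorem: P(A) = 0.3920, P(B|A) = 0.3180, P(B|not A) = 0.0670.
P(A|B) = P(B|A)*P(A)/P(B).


P(B) = P(B|A)*P(A) + P(B|A')*P(A')
= 0.3180*0.3920 + 0.0670*0.6080
= 0.124656 + 0.040736 = 0.165392
P(A|B) = 0.124656/0.165392 = 0.7537

P(A|B) = 0.7537


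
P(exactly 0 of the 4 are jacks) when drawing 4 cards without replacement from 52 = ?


Hypergeometric: P(X=0) = C(4,0)·C(48,4) / C(52,4)
= 1 × 194580 / 270725
= 194580/270725 = 0.7187

P = 0.7187


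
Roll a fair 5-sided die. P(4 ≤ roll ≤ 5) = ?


Favorable outcomes (4 ≤ roll ≤ 5): 2
Total outcomes = 5
P = 2/5 = 0.4000

P = 0.4000


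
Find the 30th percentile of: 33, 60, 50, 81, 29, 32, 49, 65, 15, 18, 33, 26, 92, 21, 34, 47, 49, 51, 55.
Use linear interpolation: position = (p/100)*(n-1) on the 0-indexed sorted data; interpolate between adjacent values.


Sorted: 15, 18, 21, 26, 29, 32, 33, 33, 34, 47, 49, 49, 50, 51, 55, 60, 65, 81, 92
n = 19
Index = 30/100 * 18 = 5.4000
Lower = data[5] = 32, Upper = data[6] = 33
P30 = 32 + 0.4000*(1) = 32.4000

P30 = 32.4000


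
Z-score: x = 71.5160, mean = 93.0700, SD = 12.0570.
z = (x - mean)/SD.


z = (71.5160 - 93.0700)/12.0570
= -21.5540/12.0570
= -1.7877

z = -1.7877


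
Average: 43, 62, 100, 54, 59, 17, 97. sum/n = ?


Sum = 43 + 62 + 100 + 54 + 59 + 17 + 97 = 432
n = 7
Mean = 432/7 = 61.7143

Mean = 61.7143


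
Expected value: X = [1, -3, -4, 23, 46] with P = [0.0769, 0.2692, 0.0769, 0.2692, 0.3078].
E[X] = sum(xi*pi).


E[X] = 1*0.0769 - 3*0.2692 - 4*0.0769 + 23*0.2692 + 46*0.3078
= 0.0769 - 0.8076 - 0.3076 + 6.1916 + 14.1588
= 19.3121

E[X] = 19.3121


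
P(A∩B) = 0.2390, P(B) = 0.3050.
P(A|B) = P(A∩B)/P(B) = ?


P(A|B) = 0.2390/0.3050 = 0.7836

P(A|B) = 0.7836


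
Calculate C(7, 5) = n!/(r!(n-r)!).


C(7,5) = 7!/(5! × 2!)
= 5040/(120 × 2)
= 21

C(7,5) = 21


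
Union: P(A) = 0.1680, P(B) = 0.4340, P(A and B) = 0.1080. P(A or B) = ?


P(A∪B) = 0.1680 + 0.4340 - 0.1080
= 0.6020 - 0.1080
= 0.4940

P(A∪B) = 0.4940


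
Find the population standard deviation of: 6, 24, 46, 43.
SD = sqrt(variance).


Mean = 29.7500
Variance = 259.1875
SD = sqrt(259.1875) = 16.0993

SD = 16.0993


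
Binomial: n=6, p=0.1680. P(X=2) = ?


C(6,2) = 15
p^2 = 0.028224
(1-p)^4 = 0.479174
P = 15 * 0.028224 * 0.479174 = 0.2029

P(X=2) = 0.2029


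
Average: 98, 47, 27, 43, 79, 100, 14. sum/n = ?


Sum = 98 + 47 + 27 + 43 + 79 + 100 + 14 = 408
n = 7
Mean = 408/7 = 58.2857

Mean = 58.2857


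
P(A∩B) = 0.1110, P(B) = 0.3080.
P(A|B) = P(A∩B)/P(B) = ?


P(A|B) = 0.1110/0.3080 = 0.3604

P(A|B) = 0.3604


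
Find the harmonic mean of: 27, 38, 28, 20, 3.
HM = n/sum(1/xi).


Sum of reciprocals = 1/27 + 1/38 + 1/28 + 1/20 + 1/3 = 0.482400
HM = 5/0.482400 = 10.3648

HM = 10.3648


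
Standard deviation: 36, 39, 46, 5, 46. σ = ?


Mean = 34.4000
Variance = 231.4400
SD = sqrt(231.4400) = 15.2132

SD = 15.2132


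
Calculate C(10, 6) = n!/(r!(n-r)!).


C(10,6) = 10!/(6! × 4!)
= 3628800/(720 × 24)
= 210

C(10,6) = 210


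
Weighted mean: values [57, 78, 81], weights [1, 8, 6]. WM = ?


Numerator = 57*1 + 78*8 + 81*6 = 1167
Denominator = 1 + 8 + 6 = 15
WM = 1167/15 = 77.8000

WM = 77.8000


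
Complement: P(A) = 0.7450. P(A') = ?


P(not A) = 1 - 0.7450 = 0.2550

P(not A) = 0.2550


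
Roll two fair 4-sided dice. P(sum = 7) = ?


Total outcomes = 4×4 = 16
Favorable (sum = 7): 2
P = 2/16 = 0.1250

P = 0.1250


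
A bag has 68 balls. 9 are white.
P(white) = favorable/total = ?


P = 9/68 = 0.1324

P = 0.1324


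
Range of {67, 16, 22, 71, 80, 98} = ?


Max = 98, Min = 16
Range = 98 - 16 = 82

Range = 82


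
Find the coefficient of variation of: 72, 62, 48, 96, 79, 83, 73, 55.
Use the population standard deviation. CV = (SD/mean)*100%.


Mean = 71.0000
SD = 14.5945
CV = (14.5945/71.0000)*100 = 20.5557%

CV = 20.5557%


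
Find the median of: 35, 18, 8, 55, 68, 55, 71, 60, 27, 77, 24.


Sorted: 8, 18, 24, 27, 35, 55, 55, 60, 68, 71, 77
n = 11 (odd)
Middle value = 55

Median = 55


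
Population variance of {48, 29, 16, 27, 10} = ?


Mean = 26.0000
Squared deviations: 484.0000, 9.0000, 100.0000, 1.0000, 256.0000
Sum = 850.0000
Variance = 850.0000/5 = 170.0000

Variance = 170.0000


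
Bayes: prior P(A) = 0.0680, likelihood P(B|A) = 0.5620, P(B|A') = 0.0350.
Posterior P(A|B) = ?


P(B) = P(B|A)*P(A) + P(B|A')*P(A')
= 0.5620*0.0680 + 0.0350*0.9320
= 0.038216 + 0.032620 = 0.070836
P(A|B) = 0.038216/0.070836 = 0.5395

P(A|B) = 0.5395


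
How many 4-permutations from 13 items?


P(13,4) = 13!/9!
= 6227020800/362880
= 17160

P(13,4) = 17160


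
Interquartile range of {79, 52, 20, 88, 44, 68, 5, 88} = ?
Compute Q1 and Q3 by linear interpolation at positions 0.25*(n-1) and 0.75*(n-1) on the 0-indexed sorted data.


Sorted: 5, 20, 44, 52, 68, 79, 88, 88
Q1 (25th %ile) = 38.0000
Q3 (75th %ile) = 81.2500
IQR = 81.2500 - 38.0000 = 43.2500

IQR = 43.2500


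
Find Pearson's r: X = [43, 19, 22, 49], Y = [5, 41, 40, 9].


Mean X = 33.2500, Mean Y = 23.7500
SD X = 12.968712, SD Y = 16.813313
Cov = -210.937500
r = -210.937500/(12.968712*16.813313) = -0.9674

r = -0.9674


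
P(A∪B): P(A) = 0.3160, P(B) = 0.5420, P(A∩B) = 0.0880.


P(A∪B) = 0.3160 + 0.5420 - 0.0880
= 0.8580 - 0.0880
= 0.7700

P(A∪B) = 0.7700


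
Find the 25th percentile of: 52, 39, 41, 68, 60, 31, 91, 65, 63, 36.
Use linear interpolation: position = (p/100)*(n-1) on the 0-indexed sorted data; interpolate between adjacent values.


Sorted: 31, 36, 39, 41, 52, 60, 63, 65, 68, 91
n = 10
Index = 25/100 * 9 = 2.2500
Lower = data[2] = 39, Upper = data[3] = 41
P25 = 39 + 0.2500*(2) = 39.5000

P25 = 39.5000


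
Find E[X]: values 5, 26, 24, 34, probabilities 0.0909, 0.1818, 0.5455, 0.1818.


E[X] = 5*0.0909 + 26*0.1818 + 24*0.5455 + 34*0.1818
= 0.4545 + 4.7268 + 13.0920 + 6.1812
= 24.4545

E[X] = 24.4545


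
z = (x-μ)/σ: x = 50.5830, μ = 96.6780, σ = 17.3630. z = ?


z = (50.5830 - 96.6780)/17.3630
= -46.0950/17.3630
= -2.6548

z = -2.6548


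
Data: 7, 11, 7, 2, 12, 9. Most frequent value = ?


Frequencies: 2:1, 7:2, 9:1, 11:1, 12:1
Max frequency = 2
Mode = 7

Mode = 7


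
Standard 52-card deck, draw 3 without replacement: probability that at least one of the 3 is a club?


P(at least one) = 1 - P(none)
P(none) = (39/52) × (38/51) × (37/50) = 0.413529
P(at least one) = 1 - 0.413529 = 0.5865

P = 0.5865


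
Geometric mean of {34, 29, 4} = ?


Product = 34 × 29 × 4 = 3944
GM = 3944^(1/3) = 15.7996

GM = 15.7996


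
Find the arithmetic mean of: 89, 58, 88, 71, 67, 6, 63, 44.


Sum = 89 + 58 + 88 + 71 + 67 + 6 + 63 + 44 = 486
n = 8
Mean = 486/8 = 60.7500

Mean = 60.7500


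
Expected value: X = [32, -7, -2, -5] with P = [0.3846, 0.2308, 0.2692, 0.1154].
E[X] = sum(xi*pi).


E[X] = 32*0.3846 - 7*0.2308 - 2*0.2692 - 5*0.1154
= 12.3072 - 1.6156 - 0.5384 - 0.5770
= 9.5762

E[X] = 9.5762


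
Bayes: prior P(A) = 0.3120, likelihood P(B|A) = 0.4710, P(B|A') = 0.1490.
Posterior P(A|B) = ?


P(B) = P(B|A)*P(A) + P(B|A')*P(A')
= 0.4710*0.3120 + 0.1490*0.6880
= 0.146952 + 0.102512 = 0.249464
P(A|B) = 0.146952/0.249464 = 0.5891

P(A|B) = 0.5891


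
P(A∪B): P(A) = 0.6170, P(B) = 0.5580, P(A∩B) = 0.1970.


P(A∪B) = 0.6170 + 0.5580 - 0.1970
= 1.1750 - 0.1970
= 0.9780

P(A∪B) = 0.9780


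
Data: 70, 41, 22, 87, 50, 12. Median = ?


Sorted: 12, 22, 41, 50, 70, 87
n = 6 (even)
Middle values: 41 and 50
Median = (41+50)/2 = 45.5000

Median = 45.5000


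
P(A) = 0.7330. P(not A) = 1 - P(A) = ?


P(not A) = 1 - 0.7330 = 0.2670

P(not A) = 0.2670


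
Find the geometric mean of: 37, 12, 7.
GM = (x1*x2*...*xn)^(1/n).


Product = 37 × 12 × 7 = 3108
GM = 3108^(1/3) = 14.5935

GM = 14.5935


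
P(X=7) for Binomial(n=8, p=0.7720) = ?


C(8,7) = 8
p^7 = 0.163426
(1-p)^1 = 0.228000
P = 8 * 0.163426 * 0.228000 = 0.2981

P(X=7) = 0.2981


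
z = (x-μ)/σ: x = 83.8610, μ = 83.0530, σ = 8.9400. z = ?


z = (83.8610 - 83.0530)/8.9400
= 0.8080/8.9400
= 0.0904

z = 0.0904


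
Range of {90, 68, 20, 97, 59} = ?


Max = 97, Min = 20
Range = 97 - 20 = 77

Range = 77


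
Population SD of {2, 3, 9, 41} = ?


Mean = 13.7500
Variance = 254.6875
SD = sqrt(254.6875) = 15.9589

SD = 15.9589


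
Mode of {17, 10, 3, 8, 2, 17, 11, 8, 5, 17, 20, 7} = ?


Frequencies: 2:1, 3:1, 5:1, 7:1, 8:2, 10:1, 11:1, 17:3, 20:1
Max frequency = 3
Mode = 17

Mode = 17


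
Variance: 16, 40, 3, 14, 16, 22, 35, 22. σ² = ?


Mean = 21.0000
Squared deviations: 25.0000, 361.0000, 324.0000, 49.0000, 25.0000, 1.0000, 196.0000, 1.0000
Sum = 982.0000
Variance = 982.0000/8 = 122.7500

Variance = 122.7500


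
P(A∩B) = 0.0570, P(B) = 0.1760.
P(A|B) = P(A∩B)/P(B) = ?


P(A|B) = 0.0570/0.1760 = 0.3239

P(A|B) = 0.3239


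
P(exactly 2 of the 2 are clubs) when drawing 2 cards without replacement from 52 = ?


Hypergeometric: P(X=2) = C(13,2)·C(39,0) / C(52,2)
= 78 × 1 / 1326
= 78/1326 = 0.0588

P = 0.0588


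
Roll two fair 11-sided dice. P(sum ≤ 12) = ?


Total outcomes = 11×11 = 121
Favorable (sum ≤ 12): 66
P = 66/121 = 0.5455

P = 0.5455


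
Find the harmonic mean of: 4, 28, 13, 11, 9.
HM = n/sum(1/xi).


Sum of reciprocals = 1/4 + 1/28 + 1/13 + 1/11 + 1/9 = 0.564658
HM = 5/0.564658 = 8.8549

HM = 8.8549


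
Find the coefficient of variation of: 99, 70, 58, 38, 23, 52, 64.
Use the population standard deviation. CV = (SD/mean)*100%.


Mean = 57.7143
SD = 22.4290
CV = (22.4290/57.7143)*100 = 38.8622%

CV = 38.8622%


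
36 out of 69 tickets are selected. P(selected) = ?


P = 36/69 = 0.5217

P = 0.5217


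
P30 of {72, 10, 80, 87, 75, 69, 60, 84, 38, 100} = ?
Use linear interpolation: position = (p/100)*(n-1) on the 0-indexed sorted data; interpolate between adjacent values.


Sorted: 10, 38, 60, 69, 72, 75, 80, 84, 87, 100
n = 10
Index = 30/100 * 9 = 2.7000
Lower = data[2] = 60, Upper = data[3] = 69
P30 = 60 + 0.7000*(9) = 66.3000

P30 = 66.3000


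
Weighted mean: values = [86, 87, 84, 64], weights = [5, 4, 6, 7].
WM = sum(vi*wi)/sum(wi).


Numerator = 86*5 + 87*4 + 84*6 + 64*7 = 1730
Denominator = 5 + 4 + 6 + 7 = 22
WM = 1730/22 = 78.6364

WM = 78.6364


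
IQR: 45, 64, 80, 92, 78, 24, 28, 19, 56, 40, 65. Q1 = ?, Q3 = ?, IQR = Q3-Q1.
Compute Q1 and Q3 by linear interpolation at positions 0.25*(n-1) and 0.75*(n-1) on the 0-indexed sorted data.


Sorted: 19, 24, 28, 40, 45, 56, 64, 65, 78, 80, 92
Q1 (25th %ile) = 34.0000
Q3 (75th %ile) = 71.5000
IQR = 71.5000 - 34.0000 = 37.5000

IQR = 37.5000


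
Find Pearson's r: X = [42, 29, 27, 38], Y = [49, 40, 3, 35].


Mean X = 34.0000, Mean Y = 31.7500
SD X = 6.204837, SD Y = 17.340343
Cov = 77.750000
r = 77.750000/(6.204837*17.340343) = 0.7226

r = 0.7226


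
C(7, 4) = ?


C(7,4) = 7!/(4! × 3!)
= 5040/(24 × 6)
= 35

C(7,4) = 35


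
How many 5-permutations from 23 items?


P(23,5) = 23!/18!
= 25852016738884976640000/6402373705728000
= 4037880

P(23,5) = 4037880


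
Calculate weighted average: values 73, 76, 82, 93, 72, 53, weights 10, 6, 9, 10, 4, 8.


Numerator = 73*10 + 76*6 + 82*9 + 93*10 + 72*4 + 53*8 = 3566
Denominator = 10 + 6 + 9 + 10 + 4 + 8 = 47
WM = 3566/47 = 75.8723

WM = 75.8723


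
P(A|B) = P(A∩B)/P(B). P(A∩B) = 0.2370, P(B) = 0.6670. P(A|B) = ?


P(A|B) = 0.2370/0.6670 = 0.3553

P(A|B) = 0.3553


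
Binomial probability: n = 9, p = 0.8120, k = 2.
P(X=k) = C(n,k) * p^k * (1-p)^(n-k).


C(9,2) = 36
p^2 = 0.659344
(1-p)^7 = 8.300513e-06
P = 36 * 0.659344 * 8.300513e-06 = 0.0002

P(X=2) = 0.0002


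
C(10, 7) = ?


C(10,7) = 10!/(7! × 3!)
= 3628800/(5040 × 6)
= 120

C(10,7) = 120


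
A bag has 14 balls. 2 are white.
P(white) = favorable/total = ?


P = 2/14 = 0.1429

P = 0.1429


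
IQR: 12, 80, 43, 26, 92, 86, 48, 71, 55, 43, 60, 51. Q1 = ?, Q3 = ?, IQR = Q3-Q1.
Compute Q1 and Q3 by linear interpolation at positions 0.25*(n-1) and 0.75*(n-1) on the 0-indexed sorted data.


Sorted: 12, 26, 43, 43, 48, 51, 55, 60, 71, 80, 86, 92
Q1 (25th %ile) = 43.0000
Q3 (75th %ile) = 73.2500
IQR = 73.2500 - 43.0000 = 30.2500

IQR = 30.2500


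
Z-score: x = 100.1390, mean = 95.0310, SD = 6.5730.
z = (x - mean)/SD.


z = (100.1390 - 95.0310)/6.5730
= 5.1080/6.5730
= 0.7771

z = 0.7771


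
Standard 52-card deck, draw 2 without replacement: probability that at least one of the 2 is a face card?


P(at least one) = 1 - P(none)
P(none) = (40/52) × (39/51) = 0.588235
P(at least one) = 1 - 0.588235 = 0.4118

P = 0.4118


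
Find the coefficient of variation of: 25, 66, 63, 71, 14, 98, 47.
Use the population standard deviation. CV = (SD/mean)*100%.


Mean = 54.8571
SD = 26.5515
CV = (26.5515/54.8571)*100 = 48.4011%

CV = 48.4011%


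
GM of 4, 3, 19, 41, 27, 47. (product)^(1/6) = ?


Product = 4 × 3 × 19 × 41 × 27 × 47 = 11862612
GM = 11862612^(1/6) = 15.1018

GM = 15.1018


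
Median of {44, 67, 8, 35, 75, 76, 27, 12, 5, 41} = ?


Sorted: 5, 8, 12, 27, 35, 41, 44, 67, 75, 76
n = 10 (even)
Middle values: 35 and 41
Median = (35+41)/2 = 38.0000

Median = 38.0000


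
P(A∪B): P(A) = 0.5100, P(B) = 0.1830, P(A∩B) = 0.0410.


P(A∪B) = 0.5100 + 0.1830 - 0.0410
= 0.6930 - 0.0410
= 0.6520

P(A∪B) = 0.6520


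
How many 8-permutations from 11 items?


P(11,8) = 11!/3!
= 39916800/6
= 6652800

P(11,8) = 6652800


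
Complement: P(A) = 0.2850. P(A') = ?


P(not A) = 1 - 0.2850 = 0.7150

P(not A) = 0.7150


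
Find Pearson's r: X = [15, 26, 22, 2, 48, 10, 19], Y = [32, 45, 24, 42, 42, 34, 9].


Mean X = 20.2857, Mean Y = 32.5714
SD X = 13.487712, SD Y = 11.733434
Cov = 23.408163
r = 23.408163/(13.487712*11.733434) = 0.1479

r = 0.1479


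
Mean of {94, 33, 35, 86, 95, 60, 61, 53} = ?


Sum = 94 + 33 + 35 + 86 + 95 + 60 + 61 + 53 = 517
n = 8
Mean = 517/8 = 64.6250

Mean = 64.6250


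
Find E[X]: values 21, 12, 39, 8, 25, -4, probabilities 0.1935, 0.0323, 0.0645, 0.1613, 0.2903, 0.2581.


E[X] = 21*0.1935 + 12*0.0323 + 39*0.0645 + 8*0.1613 + 25*0.2903 - 4*0.2581
= 4.0635 + 0.3876 + 2.5155 + 1.2904 + 7.2575 - 1.0324
= 14.4821

E[X] = 14.4821


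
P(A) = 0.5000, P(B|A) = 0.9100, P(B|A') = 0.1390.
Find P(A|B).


P(B) = P(B|A)*P(A) + P(B|A')*P(A')
= 0.9100*0.5000 + 0.1390*0.5000
= 0.455000 + 0.069500 = 0.524500
P(A|B) = 0.455000/0.524500 = 0.8675

P(A|B) = 0.8675


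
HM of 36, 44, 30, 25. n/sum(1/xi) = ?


Sum of reciprocals = 1/36 + 1/44 + 1/30 + 1/25 = 0.123838
HM = 4/0.123838 = 32.3002

HM = 32.3002


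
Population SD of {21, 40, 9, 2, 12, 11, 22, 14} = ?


Mean = 16.3750
Variance = 115.7344
SD = sqrt(115.7344) = 10.7580

SD = 10.7580


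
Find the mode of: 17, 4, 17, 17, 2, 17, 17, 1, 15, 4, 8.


Frequencies: 1:1, 2:1, 4:2, 8:1, 15:1, 17:5
Max frequency = 5
Mode = 17

Mode = 17


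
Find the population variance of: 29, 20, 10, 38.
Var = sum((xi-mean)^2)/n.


Mean = 24.2500
Squared deviations: 22.5625, 18.0625, 203.0625, 189.0625
Sum = 432.7500
Variance = 432.7500/4 = 108.1875

Variance = 108.1875


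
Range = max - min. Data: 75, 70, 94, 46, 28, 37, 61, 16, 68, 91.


Max = 94, Min = 16
Range = 94 - 16 = 78

Range = 78


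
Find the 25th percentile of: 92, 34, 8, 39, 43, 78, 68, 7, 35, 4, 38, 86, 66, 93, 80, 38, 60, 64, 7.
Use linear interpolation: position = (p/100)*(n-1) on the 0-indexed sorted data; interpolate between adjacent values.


Sorted: 4, 7, 7, 8, 34, 35, 38, 38, 39, 43, 60, 64, 66, 68, 78, 80, 86, 92, 93
n = 19
Index = 25/100 * 18 = 4.5000
Lower = data[4] = 34, Upper = data[5] = 35
P25 = 34 + 0.5000*(1) = 34.5000

P25 = 34.5000


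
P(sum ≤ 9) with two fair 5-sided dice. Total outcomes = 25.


Total outcomes = 5×5 = 25
Favorable (sum ≤ 9): 24
P = 24/25 = 0.9600

P = 0.9600


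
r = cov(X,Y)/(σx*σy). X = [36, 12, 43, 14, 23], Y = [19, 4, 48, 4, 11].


Mean X = 25.6000, Mean Y = 17.2000
SD X = 12.142487, SD Y = 16.363374
Cov = 180.680000
r = 180.680000/(12.142487*16.363374) = 0.9093

r = 0.9093


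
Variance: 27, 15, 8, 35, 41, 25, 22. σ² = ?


Mean = 24.7143
Squared deviations: 5.2245, 94.3673, 279.3673, 105.7959, 265.2245, 0.0816, 7.3673
Sum = 757.4286
Variance = 757.4286/7 = 108.2041

Variance = 108.2041


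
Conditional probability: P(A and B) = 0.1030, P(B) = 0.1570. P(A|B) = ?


P(A|B) = 0.1030/0.1570 = 0.6561

P(A|B) = 0.6561


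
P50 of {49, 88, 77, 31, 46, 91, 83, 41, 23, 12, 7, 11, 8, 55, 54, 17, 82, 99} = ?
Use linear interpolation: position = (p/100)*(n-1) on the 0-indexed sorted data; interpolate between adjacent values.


Sorted: 7, 8, 11, 12, 17, 23, 31, 41, 46, 49, 54, 55, 77, 82, 83, 88, 91, 99
n = 18
Index = 50/100 * 17 = 8.5000
Lower = data[8] = 46, Upper = data[9] = 49
P50 = 46 + 0.5000*(3) = 47.5000

P50 = 47.5000


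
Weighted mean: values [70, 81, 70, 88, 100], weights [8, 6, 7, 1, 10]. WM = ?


Numerator = 70*8 + 81*6 + 70*7 + 88*1 + 100*10 = 2624
Denominator = 8 + 6 + 7 + 1 + 10 = 32
WM = 2624/32 = 82.0000

WM = 82.0000


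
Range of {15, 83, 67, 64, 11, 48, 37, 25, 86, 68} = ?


Max = 86, Min = 11
Range = 86 - 11 = 75

Range = 75


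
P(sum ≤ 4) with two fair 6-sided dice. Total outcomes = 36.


Total outcomes = 6×6 = 36
Favorable (sum ≤ 4): 6
P = 6/36 = 0.1667

P = 0.1667


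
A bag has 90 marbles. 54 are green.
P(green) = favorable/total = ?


P = 54/90 = 0.6000

P = 0.6000


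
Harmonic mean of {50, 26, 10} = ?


Sum of reciprocals = 1/50 + 1/26 + 1/10 = 0.158462
HM = 3/0.158462 = 18.9320

HM = 18.9320


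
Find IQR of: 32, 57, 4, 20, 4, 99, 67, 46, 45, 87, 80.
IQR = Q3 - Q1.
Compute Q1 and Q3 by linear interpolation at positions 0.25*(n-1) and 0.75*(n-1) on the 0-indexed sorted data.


Sorted: 4, 4, 20, 32, 45, 46, 57, 67, 80, 87, 99
Q1 (25th %ile) = 26.0000
Q3 (75th %ile) = 73.5000
IQR = 73.5000 - 26.0000 = 47.5000

IQR = 47.5000


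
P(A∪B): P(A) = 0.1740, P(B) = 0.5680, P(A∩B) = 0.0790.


P(A∪B) = 0.1740 + 0.5680 - 0.0790
= 0.7420 - 0.0790
= 0.6630

P(A∪B) = 0.6630


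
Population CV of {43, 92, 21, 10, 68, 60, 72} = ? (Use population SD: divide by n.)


Mean = 52.2857
SD = 27.0593
CV = (27.0593/52.2857)*100 = 51.7527%

CV = 51.7527%


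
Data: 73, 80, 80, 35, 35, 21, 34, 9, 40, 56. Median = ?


Sorted: 9, 21, 34, 35, 35, 40, 56, 73, 80, 80
n = 10 (even)
Middle values: 35 and 40
Median = (35+40)/2 = 37.5000

Median = 37.5000


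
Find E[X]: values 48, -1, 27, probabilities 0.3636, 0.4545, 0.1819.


E[X] = 48*0.3636 - 1*0.4545 + 27*0.1819
= 17.4528 - 0.4545 + 4.9113
= 21.9096

E[X] = 21.9096


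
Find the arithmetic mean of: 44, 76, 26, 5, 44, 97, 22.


Sum = 44 + 76 + 26 + 5 + 44 + 97 + 22 = 314
n = 7
Mean = 314/7 = 44.8571

Mean = 44.8571


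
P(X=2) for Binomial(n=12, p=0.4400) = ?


C(12,2) = 66
p^2 = 0.193600
(1-p)^10 = 0.003033
P = 66 * 0.193600 * 0.003033 = 0.0388

P(X=2) = 0.0388


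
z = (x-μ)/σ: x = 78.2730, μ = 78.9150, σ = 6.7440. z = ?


z = (78.2730 - 78.9150)/6.7440
= -0.6420/6.7440
= -0.0952

z = -0.0952


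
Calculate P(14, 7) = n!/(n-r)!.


P(14,7) = 14!/7!
= 87178291200/5040
= 17297280

P(14,7) = 17297280
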